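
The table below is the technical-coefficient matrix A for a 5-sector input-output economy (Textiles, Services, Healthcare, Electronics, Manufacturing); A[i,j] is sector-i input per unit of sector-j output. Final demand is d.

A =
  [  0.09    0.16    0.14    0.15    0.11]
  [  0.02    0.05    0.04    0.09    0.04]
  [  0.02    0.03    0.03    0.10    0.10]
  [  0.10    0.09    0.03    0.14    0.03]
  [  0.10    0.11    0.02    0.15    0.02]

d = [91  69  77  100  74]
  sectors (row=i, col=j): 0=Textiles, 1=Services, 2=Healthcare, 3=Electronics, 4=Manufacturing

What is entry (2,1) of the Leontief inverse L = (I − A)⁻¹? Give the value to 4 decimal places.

L[2,1] = 0.0717

Form M = I − A:
  [  0.91   -0.16   -0.14   -0.15   -0.11]
  [ -0.02    0.95   -0.04   -0.09   -0.04]
  [ -0.02   -0.03    0.97   -0.10   -0.10]
  [ -0.10   -0.09   -0.03    0.86   -0.03]
  [ -0.10   -0.11   -0.02   -0.15    0.98]
Leontief inverse L = M⁻¹:
  [  1.1576    0.2468    0.1893    0.2790    0.1679]
  [  0.0468    1.0823    0.0569    0.1384    0.0595]
  [  0.0556    0.0717    1.0494    0.1603    0.1212]
  [  0.1466    0.1504    0.0666    1.2235    0.0668]
  [  0.1469    0.1712    0.0573    0.2346    1.0569]
Total output x = L · d:
  x_0 = 1.1576·91 + 0.2468·69 + 0.1893·77 + 0.2790·100 + 0.1679·74 = 177.2769
  x_1 = 0.0468·91 + 1.0823·69 + 0.0569·77 + 0.1384·100 + 0.0595·74 = 101.5588
  x_2 = 0.0556·91 + 0.0717·69 + 1.0494·77 + 0.1603·100 + 0.1212·74 = 115.8066
  x_3 = 0.1466·91 + 0.1504·69 + 0.0666·77 + 1.2235·100 + 0.0668·74 = 156.1396
  x_4 = 0.1469·91 + 0.1712·69 + 0.0573·77 + 0.2346·100 + 1.0569·74 = 131.2615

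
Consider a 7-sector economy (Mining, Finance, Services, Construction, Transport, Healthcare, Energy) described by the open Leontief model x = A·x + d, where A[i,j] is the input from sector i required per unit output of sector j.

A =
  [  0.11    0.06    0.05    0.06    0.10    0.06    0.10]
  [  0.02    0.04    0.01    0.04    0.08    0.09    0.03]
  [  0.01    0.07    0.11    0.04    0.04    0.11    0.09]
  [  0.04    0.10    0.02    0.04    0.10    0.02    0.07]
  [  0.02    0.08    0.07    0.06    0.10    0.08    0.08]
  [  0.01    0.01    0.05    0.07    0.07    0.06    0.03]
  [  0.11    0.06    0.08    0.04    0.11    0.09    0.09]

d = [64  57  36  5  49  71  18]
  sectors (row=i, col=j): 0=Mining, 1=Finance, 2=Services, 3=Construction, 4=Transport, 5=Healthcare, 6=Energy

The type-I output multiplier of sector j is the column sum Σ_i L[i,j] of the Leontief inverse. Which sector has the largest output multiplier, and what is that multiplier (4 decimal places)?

Form M = I − A:
  [  0.89   -0.06   -0.05   -0.06   -0.10   -0.06   -0.10]
  [ -0.02    0.96   -0.01   -0.04   -0.08   -0.09   -0.03]
  [ -0.01   -0.07    0.89   -0.04   -0.04   -0.11   -0.09]
  [ -0.04   -0.10   -0.02    0.96   -0.10   -0.02   -0.07]
  [ -0.02   -0.08   -0.07   -0.06    0.90   -0.08   -0.08]
  [ -0.01   -0.01   -0.05   -0.07   -0.07    0.94   -0.03]
  [ -0.11   -0.06   -0.08   -0.04   -0.11   -0.09    0.91]
Leontief inverse L = M⁻¹:
  [  1.1593    0.1195    0.1066    0.1104    0.1877    0.1326    0.1712]
  [  0.0398    1.0700    0.0387    0.0686    0.1267    0.1279    0.0641]
  [  0.0415    0.1154    1.1602    0.0811    0.1066    0.1741    0.1445]
  [  0.0711    0.1422    0.0572    1.0748    0.1625    0.0728    0.1175]
  [  0.0540    0.1308    0.1197    0.1035    1.1737    0.1453    0.1380]
  [  0.0294    0.0430    0.0810    0.0970    0.1149    1.0975    0.0664]
  [  0.1590    0.1215    0.1424    0.0943    0.2008    0.1691    1.1649]
Total output x = L · d:
  x_0 = 1.1593·64 + 0.1195·57 + 0.1066·36 + 0.1104·5 + 0.1877·49 + 0.1326·71 + 0.1712·18 = 107.0874
  x_1 = 0.0398·64 + 1.0700·57 + 0.0387·36 + 0.0686·5 + 0.1267·49 + 0.1279·71 + 0.0641·18 = 81.7126
  x_2 = 0.0415·64 + 0.1154·57 + 1.1602·36 + 0.0811·5 + 0.1066·49 + 0.1741·71 + 0.1445·18 = 71.5899
  x_3 = 0.0711·64 + 0.1422·57 + 0.0572·36 + 1.0748·5 + 0.1625·49 + 0.0728·71 + 0.1175·18 = 35.3408
  x_4 = 0.0540·64 + 0.1308·57 + 0.1197·36 + 0.1035·5 + 1.1737·49 + 0.1453·71 + 0.1380·18 = 86.0550
  x_5 = 0.0294·64 + 0.0430·57 + 0.0810·36 + 0.0970·5 + 0.1149·49 + 1.0975·71 + 0.0664·18 = 92.4792
  x_6 = 0.1590·64 + 0.1215·57 + 0.1424·36 + 0.0943·5 + 0.2008·49 + 0.1691·71 + 1.1649·18 = 65.5081
Output multipliers (column sums of L):
  Mining: 1.5540
  Finance: 1.7423
  Services: 1.7058
  Construction: 1.6298
  Transport: 2.0730
  Healthcare: 1.9193
  Energy: 1.8667

Transport (2.0730)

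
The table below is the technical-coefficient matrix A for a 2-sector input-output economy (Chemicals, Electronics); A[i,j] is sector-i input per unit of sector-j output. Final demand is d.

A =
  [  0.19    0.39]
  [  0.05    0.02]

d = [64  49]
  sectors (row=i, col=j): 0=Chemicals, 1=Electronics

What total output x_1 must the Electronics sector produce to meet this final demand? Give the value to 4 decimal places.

Form M = I − A:
  [  0.81   -0.39]
  [ -0.05    0.98]
Leontief inverse L = M⁻¹:
  [  1.2657    0.5037]
  [  0.0646    1.0461]
Total output x = L · d:
  x_0 = 1.2657·64 + 0.5037·49 = 105.6826
  x_1 = 0.0646·64 + 1.0461·49 = 55.3920

55.3920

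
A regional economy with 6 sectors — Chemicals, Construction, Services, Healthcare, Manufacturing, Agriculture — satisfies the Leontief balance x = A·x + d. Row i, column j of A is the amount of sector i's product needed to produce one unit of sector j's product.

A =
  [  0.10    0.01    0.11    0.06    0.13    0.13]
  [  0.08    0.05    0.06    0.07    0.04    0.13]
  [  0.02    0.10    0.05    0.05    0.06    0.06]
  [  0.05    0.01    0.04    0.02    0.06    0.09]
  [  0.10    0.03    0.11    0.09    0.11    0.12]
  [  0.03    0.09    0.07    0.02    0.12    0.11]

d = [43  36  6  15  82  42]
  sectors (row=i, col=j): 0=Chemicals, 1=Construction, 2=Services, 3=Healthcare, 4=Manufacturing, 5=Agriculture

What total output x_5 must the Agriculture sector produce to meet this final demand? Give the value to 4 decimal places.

75.9767

Form M = I − A:
  [  0.90   -0.01   -0.11   -0.06   -0.13   -0.13]
  [ -0.08    0.95   -0.06   -0.07   -0.04   -0.13]
  [ -0.02   -0.10    0.95   -0.05   -0.06   -0.06]
  [ -0.05   -0.01   -0.04    0.98   -0.06   -0.09]
  [ -0.10   -0.03   -0.11   -0.09    0.89   -0.12]
  [ -0.03   -0.09   -0.07   -0.02   -0.12    0.89]
Leontief inverse L = M⁻¹:
  [  1.1594    0.0620    0.1858    0.1101    0.2234    0.2322]
  [  0.1248    1.0908    0.1162    0.1059    0.1107    0.2110]
  [  0.0569    0.1317    1.0929    0.0813    0.1102    0.1243]
  [  0.0799    0.0370    0.0786    1.0448    0.1083    0.1426]
  [  0.1603    0.0819    0.1854    0.1402    1.2029    0.2242]
  [  0.0796    0.1346    0.1307    0.0632    0.1920    1.1960]
Total output x = L · d:
  x_0 = 1.1594·43 + 0.0620·36 + 0.1858·6 + 0.1101·15 + 0.2234·82 + 0.2322·42 = 82.9237
  x_1 = 0.1248·43 + 1.0908·36 + 0.1162·6 + 0.1059·15 + 0.1107·82 + 0.2110·42 = 64.8562
  x_2 = 0.0569·43 + 0.1317·36 + 1.0929·6 + 0.0813·15 + 0.1102·82 + 0.1243·42 = 29.2196
  x_3 = 0.0799·43 + 0.0370·36 + 0.0786·6 + 1.0448·15 + 0.1083·82 + 0.1426·42 = 35.7839
  x_4 = 0.1603·43 + 0.0819·36 + 0.1854·6 + 0.1402·15 + 1.2029·82 + 0.2242·42 = 121.1123
  x_5 = 0.0796·43 + 0.1346·36 + 0.1307·6 + 0.0632·15 + 0.1920·82 + 1.1960·42 = 75.9767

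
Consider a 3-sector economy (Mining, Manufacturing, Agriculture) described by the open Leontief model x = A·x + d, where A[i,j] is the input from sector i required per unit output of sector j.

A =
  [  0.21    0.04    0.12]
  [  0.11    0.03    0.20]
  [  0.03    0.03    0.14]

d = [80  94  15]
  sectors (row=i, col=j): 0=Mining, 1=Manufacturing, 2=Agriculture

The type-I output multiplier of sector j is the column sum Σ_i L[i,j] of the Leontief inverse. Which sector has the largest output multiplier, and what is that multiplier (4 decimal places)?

Form M = I − A:
  [  0.79   -0.04   -0.12]
  [ -0.11    0.97   -0.20]
  [ -0.03   -0.03    0.86]
Leontief inverse L = M⁻¹:
  [  1.2813    0.0588    0.1925]
  [  0.1556    1.0455    0.2649]
  [  0.0501    0.0385    1.1787]
Total output x = L · d:
  x_0 = 1.2813·80 + 0.0588·94 + 0.1925·15 = 110.9186
  x_1 = 0.1556·80 + 1.0455·94 + 0.2649·15 = 114.7047
  x_2 = 0.0501·80 + 0.0385·94 + 1.1787·15 = 25.3124
Output multipliers (column sums of L):
  Mining: 1.4871
  Manufacturing: 1.1429
  Agriculture: 1.6361

Agriculture (1.6361)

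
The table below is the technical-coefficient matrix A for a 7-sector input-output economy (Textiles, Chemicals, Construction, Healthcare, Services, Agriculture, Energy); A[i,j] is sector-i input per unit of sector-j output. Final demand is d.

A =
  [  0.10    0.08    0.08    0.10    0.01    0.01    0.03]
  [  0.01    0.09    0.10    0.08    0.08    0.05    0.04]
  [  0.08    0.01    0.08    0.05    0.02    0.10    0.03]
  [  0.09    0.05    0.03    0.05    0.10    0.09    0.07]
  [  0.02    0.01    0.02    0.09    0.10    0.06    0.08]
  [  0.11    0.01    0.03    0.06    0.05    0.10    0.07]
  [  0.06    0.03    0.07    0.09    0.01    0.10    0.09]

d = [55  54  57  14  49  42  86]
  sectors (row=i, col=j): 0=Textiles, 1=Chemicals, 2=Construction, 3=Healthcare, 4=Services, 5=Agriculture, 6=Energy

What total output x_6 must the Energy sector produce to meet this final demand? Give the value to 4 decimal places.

Form M = I − A:
  [  0.90   -0.08   -0.08   -0.10   -0.01   -0.01   -0.03]
  [ -0.01    0.91   -0.10   -0.08   -0.08   -0.05   -0.04]
  [ -0.08   -0.01    0.92   -0.05   -0.02   -0.10   -0.03]
  [ -0.09   -0.05   -0.03    0.95   -0.10   -0.09   -0.07]
  [ -0.02   -0.01   -0.02   -0.09    0.90   -0.06   -0.08]
  [ -0.11   -0.01   -0.03   -0.06   -0.05    0.90   -0.07]
  [ -0.06   -0.03   -0.07   -0.09   -0.01   -0.10    0.91]
Leontief inverse L = M⁻¹:
  [  1.1515    0.1143    0.1256    0.1520    0.0467    0.0589    0.0674]
  [  0.0607    1.1187    0.1441    0.1352    0.1254    0.1103    0.0858]
  [  0.1326    0.0335    1.1161    0.0957    0.0488    0.1475    0.0656]
  [  0.1484    0.0823    0.0753    1.1136    0.1440    0.1490    0.1208]
  [  0.0662    0.0319    0.0517    0.1392    1.1389    0.1119    0.1247]
  [  0.1689    0.0394    0.0710    0.1166    0.0853    1.1532    0.1148]
  [  0.1221    0.0598    0.1147    0.1463    0.0471    0.1615    1.1372]
Total output x = L · d:
  x_0 = 1.1515·55 + 0.1143·54 + 0.1256·57 + 0.1520·14 + 0.0467·49 + 0.0589·42 + 0.0674·86 = 89.3521
  x_1 = 0.0607·55 + 1.1187·54 + 0.1441·57 + 0.1352·14 + 0.1254·49 + 0.1103·42 + 0.0858·86 = 92.0141
  x_2 = 0.1326·55 + 0.0335·54 + 1.1161·57 + 0.0957·14 + 0.0488·49 + 0.1475·42 + 0.0656·86 = 88.2916
  x_3 = 0.1484·55 + 0.0823·54 + 0.0753·57 + 1.1136·14 + 0.1440·49 + 0.1490·42 + 0.1208·86 = 56.1911
  x_4 = 0.0662·55 + 0.0319·54 + 0.0517·57 + 0.1392·14 + 1.1389·49 + 0.1119·42 + 0.1247·86 = 81.4874
  x_5 = 0.1689·55 + 0.0394·54 + 0.0710·57 + 0.1166·14 + 0.0853·49 + 1.1532·42 + 0.1148·86 = 79.5809
  x_6 = 0.1221·55 + 0.0598·54 + 0.1147·57 + 0.1463·14 + 0.0471·49 + 0.1615·42 + 1.1372·86 = 125.4199

125.4199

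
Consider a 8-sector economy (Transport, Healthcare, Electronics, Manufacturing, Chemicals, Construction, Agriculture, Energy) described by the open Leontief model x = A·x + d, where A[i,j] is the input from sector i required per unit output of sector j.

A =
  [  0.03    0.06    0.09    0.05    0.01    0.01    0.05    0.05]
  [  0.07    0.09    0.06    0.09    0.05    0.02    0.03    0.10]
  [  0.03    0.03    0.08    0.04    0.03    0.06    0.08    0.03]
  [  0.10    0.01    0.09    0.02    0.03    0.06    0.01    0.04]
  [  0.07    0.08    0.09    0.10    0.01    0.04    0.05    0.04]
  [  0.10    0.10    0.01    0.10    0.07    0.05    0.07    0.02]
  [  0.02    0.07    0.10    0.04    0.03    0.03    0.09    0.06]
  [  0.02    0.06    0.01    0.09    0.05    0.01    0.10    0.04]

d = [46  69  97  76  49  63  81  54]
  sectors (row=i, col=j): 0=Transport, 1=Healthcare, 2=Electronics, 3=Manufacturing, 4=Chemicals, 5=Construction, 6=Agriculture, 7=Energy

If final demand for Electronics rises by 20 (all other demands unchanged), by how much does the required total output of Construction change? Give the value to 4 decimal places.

Form M = I − A:
  [  0.97   -0.06   -0.09   -0.05   -0.01   -0.01   -0.05   -0.05]
  [ -0.07    0.91   -0.06   -0.09   -0.05   -0.02   -0.03   -0.10]
  [ -0.03   -0.03    0.92   -0.04   -0.03   -0.06   -0.08   -0.03]
  [ -0.10   -0.01   -0.09    0.98   -0.03   -0.06   -0.01   -0.04]
  [ -0.07   -0.08   -0.09   -0.10    0.99   -0.04   -0.05   -0.04]
  [ -0.10   -0.10   -0.01   -0.10   -0.07    0.95   -0.07   -0.02]
  [ -0.02   -0.07   -0.10   -0.04   -0.03   -0.03    0.91   -0.06]
  [ -0.02   -0.06   -0.01   -0.09   -0.05   -0.01   -0.10    0.96]
Leontief inverse L = M⁻¹:
  [  1.0595    0.0933    0.1317    0.0853    0.0309    0.0317    0.0867    0.0799]
  [  0.1164    1.1402    0.1186    0.1452    0.0799    0.0493    0.0800    0.1439]
  [  0.0645    0.0697    1.1257    0.0803    0.0535    0.0851    0.1218    0.0608]
  [  0.1309    0.0461    0.1311    1.0582    0.0503    0.0818    0.0482    0.0666]
  [  0.1147    0.1258    0.1476    0.1479    1.0385    0.0701    0.0964    0.0806]
  [  0.1521    0.1553    0.0754    0.1565    0.0998    1.0808    0.1178    0.0670]
  [  0.0576    0.1152    0.1527    0.0869    0.0572    0.0576    1.1386    0.0981]
  [  0.0558    0.0984    0.0586    0.1293    0.0720    0.0332    0.1374    1.0743]
Total output x = L · d:
  x_0 = 1.0595·46 + 0.0933·69 + 0.1317·97 + 0.0853·76 + 0.0309·49 + 0.0317·63 + 0.0867·81 + 0.0799·54 = 89.2810
  x_1 = 0.1164·46 + 1.1402·69 + 0.1186·97 + 0.1452·76 + 0.0799·49 + 0.0493·63 + 0.0800·81 + 0.1439·54 = 127.8317
  x_2 = 0.0645·46 + 0.0697·69 + 1.1257·97 + 0.0803·76 + 0.0535·49 + 0.0851·63 + 0.1218·81 + 0.0608·54 = 144.2079
  x_3 = 0.1309·46 + 0.0461·69 + 0.1311·97 + 1.0582·76 + 0.0503·49 + 0.0818·63 + 0.0482·81 + 0.0666·54 = 117.4720
  x_4 = 0.1147·46 + 0.1258·69 + 0.1476·97 + 0.1479·76 + 1.0385·49 + 0.0701·63 + 0.0964·81 + 0.0806·54 = 106.9777
  x_5 = 0.1521·46 + 0.1553·69 + 0.0754·97 + 0.1565·76 + 0.0998·49 + 1.0808·63 + 0.1178·81 + 0.0670·54 = 123.0521
  x_6 = 0.0576·46 + 0.1152·69 + 0.1527·97 + 0.0869·76 + 0.0572·49 + 0.0576·63 + 1.1386·81 + 0.0981·54 = 135.9696
  x_7 = 0.0558·46 + 0.0984·69 + 0.0586·97 + 0.1293·76 + 0.0720·49 + 0.0332·63 + 0.1374·81 + 1.0743·54 = 99.6317
Δx_5 = L[5,2] · Δd_2 = 0.0754 · 20 = 1.5071

1.5071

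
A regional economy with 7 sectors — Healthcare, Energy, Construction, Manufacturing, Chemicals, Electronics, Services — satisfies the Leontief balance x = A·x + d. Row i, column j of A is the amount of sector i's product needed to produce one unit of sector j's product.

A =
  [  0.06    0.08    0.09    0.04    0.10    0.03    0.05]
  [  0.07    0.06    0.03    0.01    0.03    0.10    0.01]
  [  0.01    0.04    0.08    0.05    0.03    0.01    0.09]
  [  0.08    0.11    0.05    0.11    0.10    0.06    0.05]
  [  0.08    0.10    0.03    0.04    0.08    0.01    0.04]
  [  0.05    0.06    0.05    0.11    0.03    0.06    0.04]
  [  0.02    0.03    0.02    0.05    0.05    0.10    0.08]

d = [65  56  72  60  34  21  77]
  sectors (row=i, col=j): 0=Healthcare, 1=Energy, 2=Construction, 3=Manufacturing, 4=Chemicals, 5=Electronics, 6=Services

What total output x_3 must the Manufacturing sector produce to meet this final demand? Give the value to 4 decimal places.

110.3030

Form M = I − A:
  [  0.94   -0.08   -0.09   -0.04   -0.10   -0.03   -0.05]
  [ -0.07    0.94   -0.03   -0.01   -0.03   -0.10   -0.01]
  [ -0.01   -0.04    0.92   -0.05   -0.03   -0.01   -0.09]
  [ -0.08   -0.11   -0.05    0.89   -0.10   -0.06   -0.05]
  [ -0.08   -0.10   -0.03   -0.04    0.92   -0.01   -0.04]
  [ -0.05   -0.06   -0.05   -0.11   -0.03    0.94   -0.04]
  [ -0.02   -0.03   -0.02   -0.05   -0.05   -0.10    0.92]
Leontief inverse L = M⁻¹:
  [  1.0990    0.1302    0.1261    0.0774    0.1431    0.0660    0.0868]
  [  0.0980    1.0947    0.0570    0.0401    0.0585    0.1269    0.0330]
  [  0.0333    0.0714    1.1034    0.0784    0.0582    0.0387    0.1190]
  [  0.1346    0.1785    0.0954    1.1630    0.1587    0.1102    0.0935]
  [  0.1163    0.1446    0.0602    0.0697    1.1190    0.0433    0.0681]
  [  0.0881    0.1091    0.0841    0.1529    0.0723    1.0975    0.0734]
  [  0.0510    0.0695    0.0462    0.0883    0.0836    0.1340    1.1093]
Total output x = L · d:
  x_0 = 1.0990·65 + 0.1302·56 + 0.1261·72 + 0.0774·60 + 0.1431·34 + 0.0660·21 + 0.0868·77 = 105.3770
  x_1 = 0.0980·65 + 1.0947·56 + 0.0570·72 + 0.0401·60 + 0.0585·34 + 0.1269·21 + 0.0330·77 = 81.3715
  x_2 = 0.0333·65 + 0.0714·56 + 1.1034·72 + 0.0784·60 + 0.0582·34 + 0.0387·21 + 0.1190·77 = 102.2591
  x_3 = 0.1346·65 + 0.1785·56 + 0.0954·72 + 1.1630·60 + 0.1587·34 + 0.1102·21 + 0.0935·77 = 110.3030
  x_4 = 0.1163·65 + 0.1446·56 + 0.0602·72 + 0.0697·60 + 1.1190·34 + 0.0433·21 + 0.0681·77 = 68.3755
  x_5 = 0.0881·65 + 0.1091·56 + 0.0841·72 + 0.1529·60 + 0.0723·34 + 1.0975·21 + 0.0734·77 = 58.2178
  x_6 = 0.0510·65 + 0.0695·56 + 0.0462·72 + 0.0883·60 + 0.0836·34 + 0.1340·21 + 1.1093·77 = 106.9017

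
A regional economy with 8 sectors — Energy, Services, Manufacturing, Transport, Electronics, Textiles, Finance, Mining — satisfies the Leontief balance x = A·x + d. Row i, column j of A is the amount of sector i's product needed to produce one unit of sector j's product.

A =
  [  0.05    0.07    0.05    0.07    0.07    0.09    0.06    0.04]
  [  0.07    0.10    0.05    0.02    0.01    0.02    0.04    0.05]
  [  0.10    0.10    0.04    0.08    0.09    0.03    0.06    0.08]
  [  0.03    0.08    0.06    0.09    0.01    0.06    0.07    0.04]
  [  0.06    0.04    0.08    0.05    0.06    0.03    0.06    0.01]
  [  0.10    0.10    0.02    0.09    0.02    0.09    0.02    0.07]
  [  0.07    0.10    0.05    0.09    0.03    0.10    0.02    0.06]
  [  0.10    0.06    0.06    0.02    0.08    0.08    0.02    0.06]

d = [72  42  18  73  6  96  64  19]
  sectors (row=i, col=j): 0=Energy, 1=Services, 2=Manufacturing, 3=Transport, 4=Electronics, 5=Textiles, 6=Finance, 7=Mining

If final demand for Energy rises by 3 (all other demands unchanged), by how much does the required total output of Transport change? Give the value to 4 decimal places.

0.2671

Form M = I − A:
  [  0.95   -0.07   -0.05   -0.07   -0.07   -0.09   -0.06   -0.04]
  [ -0.07    0.90   -0.05   -0.02   -0.01   -0.02   -0.04   -0.05]
  [ -0.10   -0.10    0.96   -0.08   -0.09   -0.03   -0.06   -0.08]
  [ -0.03   -0.08   -0.06    0.91   -0.01   -0.06   -0.07   -0.04]
  [ -0.06   -0.04   -0.08   -0.05    0.94   -0.03   -0.06   -0.01]
  [ -0.10   -0.10   -0.02   -0.09   -0.02    0.91   -0.02   -0.07]
  [ -0.07   -0.10   -0.05   -0.09   -0.03   -0.10    0.98   -0.06]
  [ -0.10   -0.06   -0.06   -0.02   -0.08   -0.08   -0.02    0.94]
Leontief inverse L = M⁻¹:
  [  1.1170    0.1476    0.0970    0.1303    0.1093    0.1479    0.1012    0.0878]
  [  0.1189    1.1568    0.0837    0.0589    0.0406    0.0603    0.0693    0.0856]
  [  0.1744    0.1859    1.0969    0.1446    0.1383    0.0952    0.1089    0.1323]
  [  0.0890    0.1515    0.1007    1.1437    0.0430    0.1114    0.1061    0.0846]
  [  0.1119    0.1012    0.1179    0.0991    1.0943    0.0744    0.0948    0.0476]
  [  0.1668    0.1788    0.0668    0.1484    0.0589    1.1505    0.0617    0.1188]
  [  0.1396    0.1814    0.0976    0.1505    0.0700    0.1598    1.0629    0.1108]
  [  0.1661    0.1323    0.1056    0.0754    0.1236    0.1357    0.0603    1.1054]
Total output x = L · d:
  x_0 = 1.1170·72 + 0.1476·42 + 0.0970·18 + 0.1303·73 + 0.1093·6 + 0.1479·96 + 0.1012·64 + 0.0878·19 = 120.8780
  x_1 = 0.1189·72 + 1.1568·42 + 0.0837·18 + 0.0589·73 + 0.0406·6 + 0.0603·96 + 0.0693·64 + 0.0856·19 = 75.0453
  x_2 = 0.1744·72 + 0.1859·42 + 1.0969·18 + 0.1446·73 + 0.1383·6 + 0.0952·96 + 0.1089·64 + 0.1323·19 = 70.1222
  x_3 = 0.0890·72 + 0.1515·42 + 0.1007·18 + 1.1437·73 + 0.0430·6 + 0.1114·96 + 0.1061·64 + 0.0846·19 = 117.4262
  x_4 = 0.1119·72 + 0.1012·42 + 0.1179·18 + 0.0991·73 + 1.0943·6 + 0.0744·96 + 0.0948·64 + 0.0476·19 = 42.3470
  x_5 = 0.1668·72 + 0.1788·42 + 0.0668·18 + 0.1484·73 + 0.0589·6 + 1.1505·96 + 0.0617·64 + 0.1188·19 = 148.5552
  x_6 = 0.1396·72 + 0.1814·42 + 0.0976·18 + 0.1505·73 + 0.0700·6 + 0.1598·96 + 1.0629·64 + 0.1108·19 = 116.3060
  x_7 = 0.1661·72 + 0.1323·42 + 0.1056·18 + 0.0754·73 + 0.1236·6 + 0.1357·96 + 0.0603·64 + 1.1054·19 = 63.5582
Δx_3 = L[3,0] · Δd_0 = 0.0890 · 3 = 0.2671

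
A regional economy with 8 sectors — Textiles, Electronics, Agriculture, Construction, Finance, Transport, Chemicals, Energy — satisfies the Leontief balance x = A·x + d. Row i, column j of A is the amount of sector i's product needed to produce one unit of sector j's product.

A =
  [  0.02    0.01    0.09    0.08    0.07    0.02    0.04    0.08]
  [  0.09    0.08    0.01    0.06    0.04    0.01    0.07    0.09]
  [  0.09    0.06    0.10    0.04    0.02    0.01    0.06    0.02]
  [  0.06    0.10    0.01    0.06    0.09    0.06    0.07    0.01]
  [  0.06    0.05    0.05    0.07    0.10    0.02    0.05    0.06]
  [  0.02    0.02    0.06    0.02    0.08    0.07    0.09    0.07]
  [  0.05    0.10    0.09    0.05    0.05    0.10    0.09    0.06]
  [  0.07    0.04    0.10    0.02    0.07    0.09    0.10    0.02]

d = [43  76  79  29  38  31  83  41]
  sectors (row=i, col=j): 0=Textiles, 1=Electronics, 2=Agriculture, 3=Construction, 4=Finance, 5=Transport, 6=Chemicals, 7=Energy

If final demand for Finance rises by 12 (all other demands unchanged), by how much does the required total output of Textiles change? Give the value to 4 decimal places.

Form M = I − A:
  [  0.98   -0.01   -0.09   -0.08   -0.07   -0.02   -0.04   -0.08]
  [ -0.09    0.92   -0.01   -0.06   -0.04   -0.01   -0.07   -0.09]
  [ -0.09   -0.06    0.90   -0.04   -0.02   -0.01   -0.06   -0.02]
  [ -0.06   -0.10   -0.01    0.94   -0.09   -0.06   -0.07   -0.01]
  [ -0.06   -0.05   -0.05   -0.07    0.90   -0.02   -0.05   -0.06]
  [ -0.02   -0.02   -0.06   -0.02   -0.08    0.93   -0.09   -0.07]
  [ -0.05   -0.10   -0.09   -0.05   -0.05   -0.10    0.91   -0.06]
  [ -0.07   -0.04   -0.10   -0.02   -0.07   -0.09   -0.10    0.98]
Leontief inverse L = M⁻¹:
  [  1.0672    0.0565    0.1411    0.1180    0.1195    0.0564    0.0942    0.1135]
  [  0.1394    1.1304    0.0645    0.1048    0.0954    0.0518    0.1306    0.1351]
  [  0.1345    0.1039    1.1502    0.0796    0.0628    0.0403    0.1097    0.0582]
  [  0.1091    0.1522    0.0593    1.1067    0.1479    0.0989    0.1300    0.0595]
  [  0.1110    0.1011    0.1041    0.1158    1.1575    0.0587    0.1092    0.1034]
  [  0.0669    0.0673    0.1170    0.0588    0.1325    1.1122    0.1499    0.1114]
  [  0.1149    0.1651    0.1614    0.1040    0.1180    0.1525    1.1699    0.1186]
  [  0.1237    0.0941    0.1659    0.0677    0.1287    0.1342    0.1669    1.0709]
Total output x = L · d:
  x_0 = 1.0672·43 + 0.0565·76 + 0.1411·79 + 0.1180·29 + 0.1195·38 + 0.0564·31 + 0.0942·83 + 0.1135·41 = 83.5164
  x_1 = 0.1394·43 + 1.1304·76 + 0.0645·79 + 0.1048·29 + 0.0954·38 + 0.0518·31 + 0.1306·83 + 0.1351·41 = 121.6476
  x_2 = 0.1345·43 + 0.1039·76 + 1.1502·79 + 0.0796·29 + 0.0628·38 + 0.0403·31 + 0.1097·83 + 0.0582·41 = 121.9821
  x_3 = 0.1091·43 + 0.1522·76 + 0.0593·79 + 1.1067·29 + 0.1479·38 + 0.0989·31 + 0.1300·83 + 0.0595·41 = 74.9572
  x_4 = 0.1110·43 + 0.1011·76 + 0.1041·79 + 0.1158·29 + 1.1575·38 + 0.0587·31 + 0.1092·83 + 0.1034·41 = 83.1458
  x_5 = 0.0669·43 + 0.0673·76 + 0.1170·79 + 0.0588·29 + 0.1325·38 + 1.1122·31 + 0.1499·83 + 0.1114·41 = 75.4583
  x_6 = 0.1149·43 + 0.1651·76 + 0.1614·79 + 0.1040·29 + 0.1180·38 + 0.1525·31 + 1.1699·83 + 0.1186·41 = 144.4297
  x_7 = 0.1237·43 + 0.0941·76 + 0.1659·79 + 0.0677·29 + 0.1287·38 + 0.1342·31 + 0.1669·83 + 1.0709·41 = 94.3508
Δx_0 = L[0,4] · Δd_4 = 0.1195 · 12 = 1.4342

1.4342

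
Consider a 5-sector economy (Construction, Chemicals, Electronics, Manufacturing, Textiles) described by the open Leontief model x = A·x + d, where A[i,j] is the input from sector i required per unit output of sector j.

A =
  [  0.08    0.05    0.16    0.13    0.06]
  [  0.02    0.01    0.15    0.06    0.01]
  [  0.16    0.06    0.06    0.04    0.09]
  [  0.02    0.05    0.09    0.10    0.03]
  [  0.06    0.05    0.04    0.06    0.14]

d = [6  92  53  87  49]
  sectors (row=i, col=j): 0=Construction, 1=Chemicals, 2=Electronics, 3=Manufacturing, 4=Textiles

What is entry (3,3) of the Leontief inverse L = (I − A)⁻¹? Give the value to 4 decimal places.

Form M = I − A:
  [  0.92   -0.05   -0.16   -0.13   -0.06]
  [ -0.02    0.99   -0.15   -0.06   -0.01]
  [ -0.16   -0.06    0.94   -0.04   -0.09]
  [ -0.02   -0.05   -0.09    0.90   -0.03]
  [ -0.06   -0.05   -0.04   -0.06    0.86]
Leontief inverse L = M⁻¹:
  [  1.1403    0.0867    0.2307    0.1882    0.1113]
  [  0.0589    1.0306    0.1846    0.0880    0.0385]
  [  0.2093    0.0907    1.1289    0.0956    0.1371]
  [  0.0528    0.0708    0.1312    1.1331    0.0578]
  [  0.0964    0.0751    0.0885    0.1017    1.1832]
Total output x = L · d:
  x_0 = 1.1403·6 + 0.0867·92 + 0.2307·53 + 0.1882·87 + 0.1113·49 = 48.8659
  x_1 = 0.0589·6 + 1.0306·92 + 0.1846·53 + 0.0880·87 + 0.0385·49 = 114.4953
  x_2 = 0.2093·6 + 0.0907·92 + 1.1289·53 + 0.0956·87 + 0.1371·49 = 84.4753
  x_3 = 0.0528·6 + 0.0708·92 + 0.1312·53 + 1.1331·87 + 0.0578·49 = 115.1946
  x_4 = 0.0964·6 + 0.0751·92 + 0.0885·53 + 0.1017·87 + 1.1832·49 = 79.0086

L[3,3] = 1.1331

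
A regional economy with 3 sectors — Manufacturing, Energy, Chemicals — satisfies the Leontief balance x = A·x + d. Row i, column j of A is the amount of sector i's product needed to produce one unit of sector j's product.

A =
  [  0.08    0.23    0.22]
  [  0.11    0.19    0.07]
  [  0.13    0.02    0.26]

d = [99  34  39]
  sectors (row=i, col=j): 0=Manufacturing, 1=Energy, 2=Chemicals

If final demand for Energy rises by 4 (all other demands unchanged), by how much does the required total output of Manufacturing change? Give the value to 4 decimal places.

Form M = I − A:
  [  0.92   -0.23   -0.22]
  [ -0.11    0.81   -0.07]
  [ -0.13   -0.02    0.74]
Leontief inverse L = M⁻¹:
  [  1.1825    0.3453    0.3842]
  [  0.1790    1.2897    0.1752]
  [  0.2126    0.0955    1.4236]
Total output x = L · d:
  x_0 = 1.1825·99 + 0.3453·34 + 0.3842·39 = 143.7944
  x_1 = 0.1790·99 + 1.2897·34 + 0.1752·39 = 68.4003
  x_2 = 0.2126·99 + 0.0955·34 + 1.4236·39 = 79.8125
Δx_0 = L[0,1] · Δd_1 = 0.3453 · 4 = 1.3811

1.3811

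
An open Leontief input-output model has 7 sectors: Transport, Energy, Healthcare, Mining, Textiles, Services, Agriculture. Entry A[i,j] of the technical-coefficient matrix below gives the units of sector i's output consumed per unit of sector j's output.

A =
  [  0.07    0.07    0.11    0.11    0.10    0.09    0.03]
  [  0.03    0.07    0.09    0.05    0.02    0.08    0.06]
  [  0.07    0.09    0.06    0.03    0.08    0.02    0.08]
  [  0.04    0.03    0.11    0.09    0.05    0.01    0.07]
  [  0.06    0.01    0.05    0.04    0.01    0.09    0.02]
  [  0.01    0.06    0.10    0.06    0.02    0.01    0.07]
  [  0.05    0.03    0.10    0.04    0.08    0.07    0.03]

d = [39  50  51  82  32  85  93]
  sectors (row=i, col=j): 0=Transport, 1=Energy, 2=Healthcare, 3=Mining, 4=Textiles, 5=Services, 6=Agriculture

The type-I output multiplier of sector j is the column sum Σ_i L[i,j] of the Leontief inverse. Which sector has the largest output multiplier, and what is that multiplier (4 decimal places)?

Healthcare (2.0273)

Form M = I − A:
  [  0.93   -0.07   -0.11   -0.11   -0.10   -0.09   -0.03]
  [ -0.03    0.93   -0.09   -0.05   -0.02   -0.08   -0.06]
  [ -0.07   -0.09    0.94   -0.03   -0.08   -0.02   -0.08]
  [ -0.04   -0.03   -0.11    0.91   -0.05   -0.01   -0.07]
  [ -0.06   -0.01   -0.05   -0.04    0.99   -0.09   -0.02]
  [ -0.01   -0.06   -0.10   -0.06   -0.02    0.99   -0.07]
  [ -0.05   -0.03   -0.10   -0.04   -0.08   -0.07    0.97]
Leontief inverse L = M⁻¹:
  [  1.1164    0.1212    0.1930    0.1671    0.1487    0.1363    0.0829]
  [  0.0607    1.1079    0.1485    0.0872    0.0551    0.1109    0.0981]
  [  0.1062    0.1279    1.1221    0.0712    0.1182    0.0623    0.1158]
  [  0.0752    0.0654    0.1677    1.1285    0.0889    0.0425    0.1065]
  [  0.0818    0.0372    0.0932    0.0699    1.0362    0.1105    0.0469]
  [  0.0378    0.0907    0.1473    0.0894    0.0512    1.0366    0.1012]
  [  0.0829    0.0660    0.1555    0.0774    0.1144    0.1025    1.0657]
Total output x = L · d:
  x_0 = 1.1164·39 + 0.1212·50 + 0.1930·51 + 0.1671·82 + 0.1487·32 + 0.1363·85 + 0.0829·93 = 97.1979
  x_1 = 0.0607·39 + 1.1079·50 + 0.1485·51 + 0.0872·82 + 0.0551·32 + 0.1109·85 + 0.0981·93 = 92.7939
  x_2 = 0.1062·39 + 0.1279·50 + 1.1221·51 + 0.0712·82 + 0.1182·32 + 0.0623·85 + 0.1158·93 = 93.4530
  x_3 = 0.0752·39 + 0.0654·50 + 0.1677·51 + 1.1285·82 + 0.0889·32 + 0.0425·85 + 0.1065·93 = 123.6653
  x_4 = 0.0818·39 + 0.0372·50 + 0.0932·51 + 0.0699·82 + 1.0362·32 + 0.1105·85 + 0.0469·93 = 62.4510
  x_5 = 0.0378·39 + 0.0907·50 + 0.1473·51 + 0.0894·82 + 0.0512·32 + 1.0366·85 + 0.1012·93 = 120.0151
  x_6 = 0.0829·39 + 0.0660·50 + 0.1555·51 + 0.0774·82 + 0.1144·32 + 0.1025·85 + 1.0657·93 = 132.3018
Output multipliers (column sums of L):
  Transport: 1.5609
  Energy: 1.6163
  Healthcare: 2.0273
  Mining: 1.6908
  Textiles: 1.6127
  Services: 1.6016
  Agriculture: 1.6172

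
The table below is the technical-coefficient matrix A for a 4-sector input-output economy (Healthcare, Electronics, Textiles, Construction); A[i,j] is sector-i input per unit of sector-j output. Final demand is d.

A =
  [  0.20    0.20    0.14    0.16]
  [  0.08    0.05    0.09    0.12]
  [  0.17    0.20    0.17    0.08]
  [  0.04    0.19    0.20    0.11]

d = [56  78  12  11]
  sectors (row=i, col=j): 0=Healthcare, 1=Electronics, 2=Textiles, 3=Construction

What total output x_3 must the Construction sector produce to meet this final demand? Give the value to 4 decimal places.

56.0804

Form M = I − A:
  [  0.80   -0.20   -0.14   -0.16]
  [ -0.08    0.95   -0.09   -0.12]
  [ -0.17   -0.20    0.83   -0.08]
  [ -0.04   -0.19   -0.20    0.89]
Leontief inverse L = M⁻¹:
  [  1.3881    0.4370    0.3637    0.3412]
  [  0.1716    1.1737    0.2062    0.2076]
  [  0.3426    0.4072    1.3644    0.2391]
  [  0.1760    0.3617    0.3670    1.2370]
Total output x = L · d:
  x_0 = 1.3881·56 + 0.4370·78 + 0.3637·12 + 0.3412·11 = 119.9364
  x_1 = 0.1716·56 + 1.1737·78 + 0.2062·12 + 0.2076·11 = 105.9159
  x_2 = 0.3426·56 + 0.4072·78 + 1.3644·12 + 0.2391·11 = 69.9503
  x_3 = 0.1760·56 + 0.3617·78 + 0.3670·12 + 1.2370·11 = 56.0804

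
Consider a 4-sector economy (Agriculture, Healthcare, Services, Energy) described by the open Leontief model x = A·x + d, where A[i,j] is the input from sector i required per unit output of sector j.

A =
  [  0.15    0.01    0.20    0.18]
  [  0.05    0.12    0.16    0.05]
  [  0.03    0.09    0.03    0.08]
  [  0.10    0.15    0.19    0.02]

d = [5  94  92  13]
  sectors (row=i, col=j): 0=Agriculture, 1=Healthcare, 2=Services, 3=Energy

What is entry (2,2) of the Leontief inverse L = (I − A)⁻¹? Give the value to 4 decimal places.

Form M = I − A:
  [  0.85   -0.01   -0.20   -0.18]
  [ -0.05    0.88   -0.16   -0.05]
  [ -0.03   -0.09    0.97   -0.08]
  [ -0.10   -0.15   -0.19    0.98]
Leontief inverse L = M⁻¹:
  [  1.2229    0.0898    0.3169    0.2551]
  [  0.0886    1.1772    0.2311    0.0952]
  [  0.0584    0.1297    1.0851    0.1059]
  [  0.1497    0.2145    0.2781    1.0815]
Total output x = L · d:
  x_0 = 1.2229·5 + 0.0898·94 + 0.3169·92 + 0.2551·13 = 47.0282
  x_1 = 0.0886·5 + 1.1772·94 + 0.2311·92 + 0.0952·13 = 133.6018
  x_2 = 0.0584·5 + 0.1297·94 + 1.0851·92 + 0.1059·13 = 113.6901
  x_3 = 0.1497·5 + 0.2145·94 + 0.2781·92 + 1.0815·13 = 60.5553

L[2,2] = 1.0851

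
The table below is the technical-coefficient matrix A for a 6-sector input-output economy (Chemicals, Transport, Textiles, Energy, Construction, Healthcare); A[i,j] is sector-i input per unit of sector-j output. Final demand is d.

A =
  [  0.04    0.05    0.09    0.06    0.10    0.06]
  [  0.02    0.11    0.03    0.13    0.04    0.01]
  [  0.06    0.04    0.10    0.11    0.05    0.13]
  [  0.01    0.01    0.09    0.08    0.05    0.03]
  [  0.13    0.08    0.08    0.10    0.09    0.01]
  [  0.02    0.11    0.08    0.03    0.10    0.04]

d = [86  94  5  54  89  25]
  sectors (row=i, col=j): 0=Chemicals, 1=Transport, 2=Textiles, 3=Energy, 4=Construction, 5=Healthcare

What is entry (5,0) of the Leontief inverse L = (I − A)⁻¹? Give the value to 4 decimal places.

L[5,0] = 0.0536

Form M = I − A:
  [  0.96   -0.05   -0.09   -0.06   -0.10   -0.06]
  [ -0.02    0.89   -0.03   -0.13   -0.04   -0.01]
  [ -0.06   -0.04    0.90   -0.11   -0.05   -0.13]
  [ -0.01   -0.01   -0.09    0.92   -0.05   -0.03]
  [ -0.13   -0.08   -0.08   -0.10    0.91   -0.01]
  [ -0.02   -0.11   -0.08   -0.03   -0.10    0.96]
Leontief inverse L = M⁻¹:
  [  1.0757    0.0929    0.1439    0.1195    0.1470    0.0930]
  [  0.0403    1.1412    0.0692    0.1809    0.0717    0.0302]
  [  0.0946    0.0905    1.1659    0.1756    0.1069    0.1713]
  [  0.0324    0.0342    0.1284    1.1197    0.0797    0.0556]
  [  0.1697    0.1270    0.1446    0.1725    1.1459    0.0488]
  [  0.0536    0.1545    0.1272    0.0908    0.1420    1.0682]
Total output x = L · d:
  x_0 = 1.0757·86 + 0.0929·94 + 0.1439·5 + 0.1195·54 + 0.1470·89 + 0.0930·25 = 123.8241
  x_1 = 0.0403·86 + 1.1412·94 + 0.0692·5 + 0.1809·54 + 0.0717·89 + 0.0302·25 = 127.9857
  x_2 = 0.0946·86 + 0.0905·94 + 1.1659·5 + 0.1756·54 + 0.1069·89 + 0.1713·25 = 45.7506
  x_3 = 0.0324·86 + 0.0342·94 + 0.1284·5 + 1.1197·54 + 0.0797·89 + 0.0556·25 = 75.5924
  x_4 = 0.1697·86 + 0.1270·94 + 0.1446·5 + 0.1725·54 + 1.1459·89 + 0.0488·25 = 139.7753
  x_5 = 0.0536·86 + 0.1545·94 + 0.1272·5 + 0.0908·54 + 0.1420·89 + 1.0682·25 = 64.0211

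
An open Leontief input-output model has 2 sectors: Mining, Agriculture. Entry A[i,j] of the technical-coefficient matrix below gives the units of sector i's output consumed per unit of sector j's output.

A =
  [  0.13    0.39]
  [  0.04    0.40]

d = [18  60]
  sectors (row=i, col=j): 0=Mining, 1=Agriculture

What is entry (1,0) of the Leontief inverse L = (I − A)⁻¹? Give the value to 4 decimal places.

Form M = I − A:
  [  0.87   -0.39]
  [ -0.04    0.60]
Leontief inverse L = M⁻¹:
  [  1.1848    0.7701]
  [  0.0790    1.7180]
Total output x = L · d:
  x_0 = 1.1848·18 + 0.7701·60 = 67.5355
  x_1 = 0.0790·18 + 1.7180·60 = 104.5024

L[1,0] = 0.0790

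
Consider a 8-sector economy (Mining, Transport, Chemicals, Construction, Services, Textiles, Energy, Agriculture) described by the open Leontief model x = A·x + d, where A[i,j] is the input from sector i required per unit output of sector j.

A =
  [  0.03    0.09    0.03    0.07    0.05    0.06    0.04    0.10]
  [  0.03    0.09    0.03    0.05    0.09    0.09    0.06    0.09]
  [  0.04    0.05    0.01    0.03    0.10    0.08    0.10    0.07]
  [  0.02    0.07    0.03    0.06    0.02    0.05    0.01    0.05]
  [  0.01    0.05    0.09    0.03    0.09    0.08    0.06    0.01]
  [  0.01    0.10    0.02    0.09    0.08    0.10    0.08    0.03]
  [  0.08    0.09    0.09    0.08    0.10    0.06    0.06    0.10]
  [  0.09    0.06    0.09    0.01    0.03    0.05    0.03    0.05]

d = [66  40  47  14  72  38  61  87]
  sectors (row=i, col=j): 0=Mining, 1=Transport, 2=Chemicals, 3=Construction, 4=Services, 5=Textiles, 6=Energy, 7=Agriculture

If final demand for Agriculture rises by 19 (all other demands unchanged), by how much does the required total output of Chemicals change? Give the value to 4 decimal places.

2.3638

Form M = I − A:
  [  0.97   -0.09   -0.03   -0.07   -0.05   -0.06   -0.04   -0.10]
  [ -0.03    0.91   -0.03   -0.05   -0.09   -0.09   -0.06   -0.09]
  [ -0.04   -0.05    0.99   -0.03   -0.10   -0.08   -0.10   -0.07]
  [ -0.02   -0.07   -0.03    0.94   -0.02   -0.05   -0.01   -0.05]
  [ -0.01   -0.05   -0.09   -0.03    0.91   -0.08   -0.06   -0.01]
  [ -0.01   -0.10   -0.02   -0.09   -0.08    0.90   -0.08   -0.03]
  [ -0.08   -0.09   -0.09   -0.08   -0.10   -0.06    0.94   -0.10]
  [ -0.09   -0.06   -0.09   -0.01   -0.03   -0.05   -0.03    0.95]
Leontief inverse L = M⁻¹:
  [  1.0650    0.1565    0.0748    0.1144    0.1102    0.1237    0.0869    0.1527]
  [  0.0683    1.1664    0.0827    0.1022    0.1626    0.1647    0.1164    0.1483]
  [  0.0765    0.1208    1.0619    0.0798    0.1684    0.1480    0.1521    0.1244]
  [  0.0411    0.1140    0.0564    1.0899    0.0591    0.0924    0.0409    0.0845]
  [  0.0380    0.1102    0.1297    0.0733    1.1543    0.1423    0.1108    0.0562]
  [  0.0440    0.1754    0.0685    0.1442    0.1512    1.1729    0.1341    0.0866]
  [  0.1277    0.1819    0.1523    0.1423    0.1879    0.1498    1.1289    0.1749]
  [  0.1204    0.1196    0.1260    0.0507    0.0876    0.1081    0.0766    1.1010]
Total output x = L · d:
  x_0 = 1.0650·66 + 0.1565·40 + 0.0748·47 + 0.1144·14 + 0.1102·72 + 0.1237·38 + 0.0869·61 + 0.1527·87 = 112.8860
  x_1 = 0.0683·66 + 1.1664·40 + 0.0827·47 + 0.1022·14 + 0.1626·72 + 0.1647·38 + 0.1164·61 + 0.1483·87 = 94.4488
  x_2 = 0.0765·66 + 0.1208·40 + 1.0619·47 + 0.0798·14 + 0.1684·72 + 0.1480·38 + 0.1521·61 + 0.1244·87 = 98.7686
  x_3 = 0.0411·66 + 0.1140·40 + 0.0564·47 + 1.0899·14 + 0.0591·72 + 0.0924·38 + 0.0409·61 + 0.0845·87 = 42.7941
  x_4 = 0.0380·66 + 0.1102·40 + 0.1297·47 + 0.0733·14 + 1.1543·72 + 0.1423·38 + 0.1108·61 + 0.0562·87 = 114.2006
  x_5 = 0.0440·66 + 0.1754·40 + 0.0685·47 + 0.1442·14 + 0.1512·72 + 1.1729·38 + 0.1341·61 + 0.0866·87 = 86.3295
  x_6 = 0.1277·66 + 0.1819·40 + 0.1523·47 + 0.1423·14 + 0.1879·72 + 0.1498·38 + 1.1289·61 + 0.1749·87 = 128.1576
  x_7 = 0.1204·66 + 0.1196·40 + 0.1260·47 + 0.0507·14 + 0.0876·72 + 0.1081·38 + 0.0766·61 + 1.1010·87 = 130.2432
Δx_2 = L[2,7] · Δd_7 = 0.1244 · 19 = 2.3638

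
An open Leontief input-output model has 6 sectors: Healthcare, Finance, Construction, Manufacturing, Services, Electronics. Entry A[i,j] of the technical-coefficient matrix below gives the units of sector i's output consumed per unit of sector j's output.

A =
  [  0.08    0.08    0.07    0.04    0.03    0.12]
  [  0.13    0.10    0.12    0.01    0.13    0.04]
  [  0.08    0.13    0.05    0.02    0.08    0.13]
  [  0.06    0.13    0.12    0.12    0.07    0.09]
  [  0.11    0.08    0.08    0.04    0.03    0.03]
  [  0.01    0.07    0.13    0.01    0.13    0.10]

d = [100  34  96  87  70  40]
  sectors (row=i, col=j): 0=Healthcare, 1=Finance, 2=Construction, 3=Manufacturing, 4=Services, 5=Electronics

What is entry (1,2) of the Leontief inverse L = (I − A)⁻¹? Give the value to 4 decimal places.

L[1,2] = 0.2051

Form M = I − A:
  [  0.92   -0.08   -0.07   -0.04   -0.03   -0.12]
  [ -0.13    0.90   -0.12   -0.01   -0.13   -0.04]
  [ -0.08   -0.13    0.95   -0.02   -0.08   -0.13]
  [ -0.06   -0.13   -0.12    0.88   -0.07   -0.09]
  [ -0.11   -0.08   -0.08   -0.04    0.97   -0.03]
  [ -0.01   -0.07   -0.13   -0.01   -0.13    0.90]
Leontief inverse L = M⁻¹:
  [  1.1394    0.1549    0.1457    0.0635    0.0980    0.1895]
  [  0.2144    1.1928    0.2051    0.0386    0.2025    0.1218]
  [  0.1532    0.2144    1.1379    0.0448    0.1579    0.2041]
  [  0.1516    0.2431    0.2277    1.1608    0.1647    0.1855]
  [  0.1682    0.1483    0.1430    0.0629    1.0847    0.0921]
  [  0.0775    0.1496    0.2051    0.0322    0.1982    1.1675]
Total output x = L · d:
  x_0 = 1.1394·100 + 0.1549·34 + 0.1457·96 + 0.0635·87 + 0.0980·70 + 0.1895·40 = 153.1636
  x_1 = 0.2144·100 + 1.1928·34 + 0.2051·96 + 0.0386·87 + 0.2025·70 + 0.1218·40 = 104.0913
  x_2 = 0.1532·100 + 0.2144·34 + 1.1379·96 + 0.0448·87 + 0.1579·70 + 0.2041·40 = 154.9574
  x_3 = 0.1516·100 + 0.2431·34 + 0.2277·96 + 1.1608·87 + 0.1647·70 + 0.1855·40 = 165.2208
  x_4 = 0.1682·100 + 0.1483·34 + 0.1430·96 + 0.0629·87 + 1.0847·70 + 0.0921·40 = 120.6778
  x_5 = 0.0775·100 + 0.1496·34 + 0.2051·96 + 0.0322·87 + 0.1982·70 + 1.1675·40 = 95.8920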